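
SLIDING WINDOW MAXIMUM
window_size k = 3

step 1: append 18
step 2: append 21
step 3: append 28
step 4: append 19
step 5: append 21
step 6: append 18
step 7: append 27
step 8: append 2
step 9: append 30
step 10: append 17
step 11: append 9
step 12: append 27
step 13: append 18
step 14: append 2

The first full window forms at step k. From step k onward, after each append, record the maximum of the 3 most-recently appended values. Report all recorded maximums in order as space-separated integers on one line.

step 1: append 18 -> window=[18] (not full yet)
step 2: append 21 -> window=[18, 21] (not full yet)
step 3: append 28 -> window=[18, 21, 28] -> max=28
step 4: append 19 -> window=[21, 28, 19] -> max=28
step 5: append 21 -> window=[28, 19, 21] -> max=28
step 6: append 18 -> window=[19, 21, 18] -> max=21
step 7: append 27 -> window=[21, 18, 27] -> max=27
step 8: append 2 -> window=[18, 27, 2] -> max=27
step 9: append 30 -> window=[27, 2, 30] -> max=30
step 10: append 17 -> window=[2, 30, 17] -> max=30
step 11: append 9 -> window=[30, 17, 9] -> max=30
step 12: append 27 -> window=[17, 9, 27] -> max=27
step 13: append 18 -> window=[9, 27, 18] -> max=27
step 14: append 2 -> window=[27, 18, 2] -> max=27

Answer: 28 28 28 21 27 27 30 30 30 27 27 27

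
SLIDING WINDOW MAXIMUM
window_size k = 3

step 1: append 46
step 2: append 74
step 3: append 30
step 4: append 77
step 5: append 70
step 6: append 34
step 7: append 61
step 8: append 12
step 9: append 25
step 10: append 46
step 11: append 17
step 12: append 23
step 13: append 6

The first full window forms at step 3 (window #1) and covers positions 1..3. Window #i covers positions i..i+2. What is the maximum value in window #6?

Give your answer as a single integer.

step 1: append 46 -> window=[46] (not full yet)
step 2: append 74 -> window=[46, 74] (not full yet)
step 3: append 30 -> window=[46, 74, 30] -> max=74
step 4: append 77 -> window=[74, 30, 77] -> max=77
step 5: append 70 -> window=[30, 77, 70] -> max=77
step 6: append 34 -> window=[77, 70, 34] -> max=77
step 7: append 61 -> window=[70, 34, 61] -> max=70
step 8: append 12 -> window=[34, 61, 12] -> max=61
Window #6 max = 61

Answer: 61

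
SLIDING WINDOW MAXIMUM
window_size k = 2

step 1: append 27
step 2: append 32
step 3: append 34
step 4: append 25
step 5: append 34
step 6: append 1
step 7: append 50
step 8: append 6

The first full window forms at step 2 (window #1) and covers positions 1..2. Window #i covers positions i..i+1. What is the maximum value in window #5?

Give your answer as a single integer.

step 1: append 27 -> window=[27] (not full yet)
step 2: append 32 -> window=[27, 32] -> max=32
step 3: append 34 -> window=[32, 34] -> max=34
step 4: append 25 -> window=[34, 25] -> max=34
step 5: append 34 -> window=[25, 34] -> max=34
step 6: append 1 -> window=[34, 1] -> max=34
Window #5 max = 34

Answer: 34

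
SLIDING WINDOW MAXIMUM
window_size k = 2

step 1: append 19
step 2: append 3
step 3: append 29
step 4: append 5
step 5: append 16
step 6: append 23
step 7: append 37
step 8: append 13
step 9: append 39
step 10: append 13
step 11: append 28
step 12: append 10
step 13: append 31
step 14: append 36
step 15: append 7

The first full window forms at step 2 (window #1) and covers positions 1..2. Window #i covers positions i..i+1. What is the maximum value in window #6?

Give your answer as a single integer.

step 1: append 19 -> window=[19] (not full yet)
step 2: append 3 -> window=[19, 3] -> max=19
step 3: append 29 -> window=[3, 29] -> max=29
step 4: append 5 -> window=[29, 5] -> max=29
step 5: append 16 -> window=[5, 16] -> max=16
step 6: append 23 -> window=[16, 23] -> max=23
step 7: append 37 -> window=[23, 37] -> max=37
Window #6 max = 37

Answer: 37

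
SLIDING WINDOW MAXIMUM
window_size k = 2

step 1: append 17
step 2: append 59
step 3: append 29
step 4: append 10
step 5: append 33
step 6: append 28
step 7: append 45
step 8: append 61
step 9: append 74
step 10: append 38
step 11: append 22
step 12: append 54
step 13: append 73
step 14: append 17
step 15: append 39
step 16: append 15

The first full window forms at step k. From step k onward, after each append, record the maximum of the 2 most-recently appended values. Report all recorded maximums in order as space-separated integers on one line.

Answer: 59 59 29 33 33 45 61 74 74 38 54 73 73 39 39

Derivation:
step 1: append 17 -> window=[17] (not full yet)
step 2: append 59 -> window=[17, 59] -> max=59
step 3: append 29 -> window=[59, 29] -> max=59
step 4: append 10 -> window=[29, 10] -> max=29
step 5: append 33 -> window=[10, 33] -> max=33
step 6: append 28 -> window=[33, 28] -> max=33
step 7: append 45 -> window=[28, 45] -> max=45
step 8: append 61 -> window=[45, 61] -> max=61
step 9: append 74 -> window=[61, 74] -> max=74
step 10: append 38 -> window=[74, 38] -> max=74
step 11: append 22 -> window=[38, 22] -> max=38
step 12: append 54 -> window=[22, 54] -> max=54
step 13: append 73 -> window=[54, 73] -> max=73
step 14: append 17 -> window=[73, 17] -> max=73
step 15: append 39 -> window=[17, 39] -> max=39
step 16: append 15 -> window=[39, 15] -> max=39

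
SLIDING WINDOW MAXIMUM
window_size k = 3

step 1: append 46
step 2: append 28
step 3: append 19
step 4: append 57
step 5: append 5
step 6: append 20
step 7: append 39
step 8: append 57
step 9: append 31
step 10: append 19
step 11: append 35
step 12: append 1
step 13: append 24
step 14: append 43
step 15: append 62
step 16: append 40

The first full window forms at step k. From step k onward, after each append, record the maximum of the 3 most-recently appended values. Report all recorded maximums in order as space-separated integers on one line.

step 1: append 46 -> window=[46] (not full yet)
step 2: append 28 -> window=[46, 28] (not full yet)
step 3: append 19 -> window=[46, 28, 19] -> max=46
step 4: append 57 -> window=[28, 19, 57] -> max=57
step 5: append 5 -> window=[19, 57, 5] -> max=57
step 6: append 20 -> window=[57, 5, 20] -> max=57
step 7: append 39 -> window=[5, 20, 39] -> max=39
step 8: append 57 -> window=[20, 39, 57] -> max=57
step 9: append 31 -> window=[39, 57, 31] -> max=57
step 10: append 19 -> window=[57, 31, 19] -> max=57
step 11: append 35 -> window=[31, 19, 35] -> max=35
step 12: append 1 -> window=[19, 35, 1] -> max=35
step 13: append 24 -> window=[35, 1, 24] -> max=35
step 14: append 43 -> window=[1, 24, 43] -> max=43
step 15: append 62 -> window=[24, 43, 62] -> max=62
step 16: append 40 -> window=[43, 62, 40] -> max=62

Answer: 46 57 57 57 39 57 57 57 35 35 35 43 62 62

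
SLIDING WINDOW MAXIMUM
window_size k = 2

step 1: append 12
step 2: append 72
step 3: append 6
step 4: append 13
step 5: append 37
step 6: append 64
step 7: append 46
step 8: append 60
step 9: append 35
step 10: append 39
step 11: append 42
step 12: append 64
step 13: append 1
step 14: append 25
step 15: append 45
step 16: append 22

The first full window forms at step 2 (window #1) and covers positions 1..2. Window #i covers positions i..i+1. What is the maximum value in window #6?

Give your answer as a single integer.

step 1: append 12 -> window=[12] (not full yet)
step 2: append 72 -> window=[12, 72] -> max=72
step 3: append 6 -> window=[72, 6] -> max=72
step 4: append 13 -> window=[6, 13] -> max=13
step 5: append 37 -> window=[13, 37] -> max=37
step 6: append 64 -> window=[37, 64] -> max=64
step 7: append 46 -> window=[64, 46] -> max=64
Window #6 max = 64

Answer: 64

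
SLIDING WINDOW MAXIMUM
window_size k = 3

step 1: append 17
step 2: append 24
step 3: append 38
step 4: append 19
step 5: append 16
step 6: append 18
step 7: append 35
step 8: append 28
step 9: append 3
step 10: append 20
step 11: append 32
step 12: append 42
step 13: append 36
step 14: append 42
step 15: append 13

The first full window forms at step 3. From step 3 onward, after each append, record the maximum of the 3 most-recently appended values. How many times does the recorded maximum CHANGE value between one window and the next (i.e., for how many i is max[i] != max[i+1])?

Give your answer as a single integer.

Answer: 5

Derivation:
step 1: append 17 -> window=[17] (not full yet)
step 2: append 24 -> window=[17, 24] (not full yet)
step 3: append 38 -> window=[17, 24, 38] -> max=38
step 4: append 19 -> window=[24, 38, 19] -> max=38
step 5: append 16 -> window=[38, 19, 16] -> max=38
step 6: append 18 -> window=[19, 16, 18] -> max=19
step 7: append 35 -> window=[16, 18, 35] -> max=35
step 8: append 28 -> window=[18, 35, 28] -> max=35
step 9: append 3 -> window=[35, 28, 3] -> max=35
step 10: append 20 -> window=[28, 3, 20] -> max=28
step 11: append 32 -> window=[3, 20, 32] -> max=32
step 12: append 42 -> window=[20, 32, 42] -> max=42
step 13: append 36 -> window=[32, 42, 36] -> max=42
step 14: append 42 -> window=[42, 36, 42] -> max=42
step 15: append 13 -> window=[36, 42, 13] -> max=42
Recorded maximums: 38 38 38 19 35 35 35 28 32 42 42 42 42
Changes between consecutive maximums: 5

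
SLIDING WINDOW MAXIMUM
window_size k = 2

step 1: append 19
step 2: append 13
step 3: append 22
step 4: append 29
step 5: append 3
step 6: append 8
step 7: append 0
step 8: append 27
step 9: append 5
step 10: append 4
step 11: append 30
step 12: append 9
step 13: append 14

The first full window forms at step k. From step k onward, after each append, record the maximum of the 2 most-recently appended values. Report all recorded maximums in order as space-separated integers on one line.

Answer: 19 22 29 29 8 8 27 27 5 30 30 14

Derivation:
step 1: append 19 -> window=[19] (not full yet)
step 2: append 13 -> window=[19, 13] -> max=19
step 3: append 22 -> window=[13, 22] -> max=22
step 4: append 29 -> window=[22, 29] -> max=29
step 5: append 3 -> window=[29, 3] -> max=29
step 6: append 8 -> window=[3, 8] -> max=8
step 7: append 0 -> window=[8, 0] -> max=8
step 8: append 27 -> window=[0, 27] -> max=27
step 9: append 5 -> window=[27, 5] -> max=27
step 10: append 4 -> window=[5, 4] -> max=5
step 11: append 30 -> window=[4, 30] -> max=30
step 12: append 9 -> window=[30, 9] -> max=30
step 13: append 14 -> window=[9, 14] -> max=14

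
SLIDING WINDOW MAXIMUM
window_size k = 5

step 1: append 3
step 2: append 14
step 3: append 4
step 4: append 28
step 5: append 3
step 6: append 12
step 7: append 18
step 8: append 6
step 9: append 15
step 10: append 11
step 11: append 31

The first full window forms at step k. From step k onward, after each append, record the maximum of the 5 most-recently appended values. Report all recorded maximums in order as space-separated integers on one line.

step 1: append 3 -> window=[3] (not full yet)
step 2: append 14 -> window=[3, 14] (not full yet)
step 3: append 4 -> window=[3, 14, 4] (not full yet)
step 4: append 28 -> window=[3, 14, 4, 28] (not full yet)
step 5: append 3 -> window=[3, 14, 4, 28, 3] -> max=28
step 6: append 12 -> window=[14, 4, 28, 3, 12] -> max=28
step 7: append 18 -> window=[4, 28, 3, 12, 18] -> max=28
step 8: append 6 -> window=[28, 3, 12, 18, 6] -> max=28
step 9: append 15 -> window=[3, 12, 18, 6, 15] -> max=18
step 10: append 11 -> window=[12, 18, 6, 15, 11] -> max=18
step 11: append 31 -> window=[18, 6, 15, 11, 31] -> max=31

Answer: 28 28 28 28 18 18 31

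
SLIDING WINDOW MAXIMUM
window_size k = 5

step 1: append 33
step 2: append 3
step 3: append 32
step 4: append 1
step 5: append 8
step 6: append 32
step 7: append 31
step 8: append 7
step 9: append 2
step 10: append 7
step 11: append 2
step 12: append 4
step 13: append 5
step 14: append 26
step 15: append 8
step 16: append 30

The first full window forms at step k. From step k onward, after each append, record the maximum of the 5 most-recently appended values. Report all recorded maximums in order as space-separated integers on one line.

Answer: 33 32 32 32 32 32 31 7 7 26 26 30

Derivation:
step 1: append 33 -> window=[33] (not full yet)
step 2: append 3 -> window=[33, 3] (not full yet)
step 3: append 32 -> window=[33, 3, 32] (not full yet)
step 4: append 1 -> window=[33, 3, 32, 1] (not full yet)
step 5: append 8 -> window=[33, 3, 32, 1, 8] -> max=33
step 6: append 32 -> window=[3, 32, 1, 8, 32] -> max=32
step 7: append 31 -> window=[32, 1, 8, 32, 31] -> max=32
step 8: append 7 -> window=[1, 8, 32, 31, 7] -> max=32
step 9: append 2 -> window=[8, 32, 31, 7, 2] -> max=32
step 10: append 7 -> window=[32, 31, 7, 2, 7] -> max=32
step 11: append 2 -> window=[31, 7, 2, 7, 2] -> max=31
step 12: append 4 -> window=[7, 2, 7, 2, 4] -> max=7
step 13: append 5 -> window=[2, 7, 2, 4, 5] -> max=7
step 14: append 26 -> window=[7, 2, 4, 5, 26] -> max=26
step 15: append 8 -> window=[2, 4, 5, 26, 8] -> max=26
step 16: append 30 -> window=[4, 5, 26, 8, 30] -> max=30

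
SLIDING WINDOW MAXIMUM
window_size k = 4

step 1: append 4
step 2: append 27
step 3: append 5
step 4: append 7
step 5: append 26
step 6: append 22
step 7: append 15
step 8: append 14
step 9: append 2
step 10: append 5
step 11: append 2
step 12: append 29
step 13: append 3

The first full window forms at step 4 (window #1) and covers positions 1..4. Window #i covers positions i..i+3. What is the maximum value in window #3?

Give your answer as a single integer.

Answer: 26

Derivation:
step 1: append 4 -> window=[4] (not full yet)
step 2: append 27 -> window=[4, 27] (not full yet)
step 3: append 5 -> window=[4, 27, 5] (not full yet)
step 4: append 7 -> window=[4, 27, 5, 7] -> max=27
step 5: append 26 -> window=[27, 5, 7, 26] -> max=27
step 6: append 22 -> window=[5, 7, 26, 22] -> max=26
Window #3 max = 26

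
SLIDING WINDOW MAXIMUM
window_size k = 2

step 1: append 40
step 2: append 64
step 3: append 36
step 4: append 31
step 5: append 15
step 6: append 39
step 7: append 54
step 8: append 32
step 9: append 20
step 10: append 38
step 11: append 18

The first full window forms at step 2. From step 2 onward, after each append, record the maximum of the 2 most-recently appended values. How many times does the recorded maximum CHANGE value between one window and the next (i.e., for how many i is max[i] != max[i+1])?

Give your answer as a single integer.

Answer: 6

Derivation:
step 1: append 40 -> window=[40] (not full yet)
step 2: append 64 -> window=[40, 64] -> max=64
step 3: append 36 -> window=[64, 36] -> max=64
step 4: append 31 -> window=[36, 31] -> max=36
step 5: append 15 -> window=[31, 15] -> max=31
step 6: append 39 -> window=[15, 39] -> max=39
step 7: append 54 -> window=[39, 54] -> max=54
step 8: append 32 -> window=[54, 32] -> max=54
step 9: append 20 -> window=[32, 20] -> max=32
step 10: append 38 -> window=[20, 38] -> max=38
step 11: append 18 -> window=[38, 18] -> max=38
Recorded maximums: 64 64 36 31 39 54 54 32 38 38
Changes between consecutive maximums: 6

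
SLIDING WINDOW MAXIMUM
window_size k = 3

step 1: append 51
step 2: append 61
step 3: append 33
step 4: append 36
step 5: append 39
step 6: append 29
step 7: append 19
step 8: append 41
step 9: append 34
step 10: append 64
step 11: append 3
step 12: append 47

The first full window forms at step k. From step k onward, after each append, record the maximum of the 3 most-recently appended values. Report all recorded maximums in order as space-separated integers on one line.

Answer: 61 61 39 39 39 41 41 64 64 64

Derivation:
step 1: append 51 -> window=[51] (not full yet)
step 2: append 61 -> window=[51, 61] (not full yet)
step 3: append 33 -> window=[51, 61, 33] -> max=61
step 4: append 36 -> window=[61, 33, 36] -> max=61
step 5: append 39 -> window=[33, 36, 39] -> max=39
step 6: append 29 -> window=[36, 39, 29] -> max=39
step 7: append 19 -> window=[39, 29, 19] -> max=39
step 8: append 41 -> window=[29, 19, 41] -> max=41
step 9: append 34 -> window=[19, 41, 34] -> max=41
step 10: append 64 -> window=[41, 34, 64] -> max=64
step 11: append 3 -> window=[34, 64, 3] -> max=64
step 12: append 47 -> window=[64, 3, 47] -> max=64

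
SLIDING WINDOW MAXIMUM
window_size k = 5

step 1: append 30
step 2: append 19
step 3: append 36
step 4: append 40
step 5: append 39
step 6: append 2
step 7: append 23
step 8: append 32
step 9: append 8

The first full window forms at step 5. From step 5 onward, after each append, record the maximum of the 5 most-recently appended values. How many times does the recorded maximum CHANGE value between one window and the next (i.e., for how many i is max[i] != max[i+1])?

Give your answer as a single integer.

Answer: 1

Derivation:
step 1: append 30 -> window=[30] (not full yet)
step 2: append 19 -> window=[30, 19] (not full yet)
step 3: append 36 -> window=[30, 19, 36] (not full yet)
step 4: append 40 -> window=[30, 19, 36, 40] (not full yet)
step 5: append 39 -> window=[30, 19, 36, 40, 39] -> max=40
step 6: append 2 -> window=[19, 36, 40, 39, 2] -> max=40
step 7: append 23 -> window=[36, 40, 39, 2, 23] -> max=40
step 8: append 32 -> window=[40, 39, 2, 23, 32] -> max=40
step 9: append 8 -> window=[39, 2, 23, 32, 8] -> max=39
Recorded maximums: 40 40 40 40 39
Changes between consecutive maximums: 1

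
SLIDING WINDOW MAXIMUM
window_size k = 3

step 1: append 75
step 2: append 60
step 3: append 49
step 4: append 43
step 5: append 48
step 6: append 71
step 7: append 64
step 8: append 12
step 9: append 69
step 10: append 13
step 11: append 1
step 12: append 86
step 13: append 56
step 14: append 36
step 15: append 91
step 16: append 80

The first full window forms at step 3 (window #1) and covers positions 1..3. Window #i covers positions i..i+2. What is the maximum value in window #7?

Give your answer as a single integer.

Answer: 69

Derivation:
step 1: append 75 -> window=[75] (not full yet)
step 2: append 60 -> window=[75, 60] (not full yet)
step 3: append 49 -> window=[75, 60, 49] -> max=75
step 4: append 43 -> window=[60, 49, 43] -> max=60
step 5: append 48 -> window=[49, 43, 48] -> max=49
step 6: append 71 -> window=[43, 48, 71] -> max=71
step 7: append 64 -> window=[48, 71, 64] -> max=71
step 8: append 12 -> window=[71, 64, 12] -> max=71
step 9: append 69 -> window=[64, 12, 69] -> max=69
Window #7 max = 69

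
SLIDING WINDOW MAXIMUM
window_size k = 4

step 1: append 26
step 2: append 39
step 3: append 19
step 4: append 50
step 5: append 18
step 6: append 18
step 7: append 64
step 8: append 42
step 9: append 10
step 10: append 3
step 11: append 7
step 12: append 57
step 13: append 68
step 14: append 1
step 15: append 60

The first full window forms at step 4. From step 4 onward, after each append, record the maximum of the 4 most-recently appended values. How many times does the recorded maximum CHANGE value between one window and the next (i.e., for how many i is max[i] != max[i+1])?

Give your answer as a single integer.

step 1: append 26 -> window=[26] (not full yet)
step 2: append 39 -> window=[26, 39] (not full yet)
step 3: append 19 -> window=[26, 39, 19] (not full yet)
step 4: append 50 -> window=[26, 39, 19, 50] -> max=50
step 5: append 18 -> window=[39, 19, 50, 18] -> max=50
step 6: append 18 -> window=[19, 50, 18, 18] -> max=50
step 7: append 64 -> window=[50, 18, 18, 64] -> max=64
step 8: append 42 -> window=[18, 18, 64, 42] -> max=64
step 9: append 10 -> window=[18, 64, 42, 10] -> max=64
step 10: append 3 -> window=[64, 42, 10, 3] -> max=64
step 11: append 7 -> window=[42, 10, 3, 7] -> max=42
step 12: append 57 -> window=[10, 3, 7, 57] -> max=57
step 13: append 68 -> window=[3, 7, 57, 68] -> max=68
step 14: append 1 -> window=[7, 57, 68, 1] -> max=68
step 15: append 60 -> window=[57, 68, 1, 60] -> max=68
Recorded maximums: 50 50 50 64 64 64 64 42 57 68 68 68
Changes between consecutive maximums: 4

Answer: 4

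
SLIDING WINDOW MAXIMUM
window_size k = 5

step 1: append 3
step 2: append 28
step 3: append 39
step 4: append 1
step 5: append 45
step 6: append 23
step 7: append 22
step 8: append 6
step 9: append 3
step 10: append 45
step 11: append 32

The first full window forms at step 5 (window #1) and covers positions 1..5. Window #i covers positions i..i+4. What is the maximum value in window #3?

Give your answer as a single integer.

step 1: append 3 -> window=[3] (not full yet)
step 2: append 28 -> window=[3, 28] (not full yet)
step 3: append 39 -> window=[3, 28, 39] (not full yet)
step 4: append 1 -> window=[3, 28, 39, 1] (not full yet)
step 5: append 45 -> window=[3, 28, 39, 1, 45] -> max=45
step 6: append 23 -> window=[28, 39, 1, 45, 23] -> max=45
step 7: append 22 -> window=[39, 1, 45, 23, 22] -> max=45
Window #3 max = 45

Answer: 45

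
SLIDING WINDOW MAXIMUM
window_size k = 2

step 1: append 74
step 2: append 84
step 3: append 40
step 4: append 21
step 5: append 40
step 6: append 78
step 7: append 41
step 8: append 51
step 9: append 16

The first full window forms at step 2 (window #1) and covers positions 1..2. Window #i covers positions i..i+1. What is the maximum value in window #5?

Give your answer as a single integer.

step 1: append 74 -> window=[74] (not full yet)
step 2: append 84 -> window=[74, 84] -> max=84
step 3: append 40 -> window=[84, 40] -> max=84
step 4: append 21 -> window=[40, 21] -> max=40
step 5: append 40 -> window=[21, 40] -> max=40
step 6: append 78 -> window=[40, 78] -> max=78
Window #5 max = 78

Answer: 78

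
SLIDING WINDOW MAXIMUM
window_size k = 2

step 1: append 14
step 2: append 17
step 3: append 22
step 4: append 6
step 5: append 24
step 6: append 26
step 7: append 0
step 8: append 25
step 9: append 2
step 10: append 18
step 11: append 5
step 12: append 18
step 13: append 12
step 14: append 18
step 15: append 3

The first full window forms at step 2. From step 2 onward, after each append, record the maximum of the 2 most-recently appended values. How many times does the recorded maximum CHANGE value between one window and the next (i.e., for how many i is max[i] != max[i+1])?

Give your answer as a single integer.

Answer: 5

Derivation:
step 1: append 14 -> window=[14] (not full yet)
step 2: append 17 -> window=[14, 17] -> max=17
step 3: append 22 -> window=[17, 22] -> max=22
step 4: append 6 -> window=[22, 6] -> max=22
step 5: append 24 -> window=[6, 24] -> max=24
step 6: append 26 -> window=[24, 26] -> max=26
step 7: append 0 -> window=[26, 0] -> max=26
step 8: append 25 -> window=[0, 25] -> max=25
step 9: append 2 -> window=[25, 2] -> max=25
step 10: append 18 -> window=[2, 18] -> max=18
step 11: append 5 -> window=[18, 5] -> max=18
step 12: append 18 -> window=[5, 18] -> max=18
step 13: append 12 -> window=[18, 12] -> max=18
step 14: append 18 -> window=[12, 18] -> max=18
step 15: append 3 -> window=[18, 3] -> max=18
Recorded maximums: 17 22 22 24 26 26 25 25 18 18 18 18 18 18
Changes between consecutive maximums: 5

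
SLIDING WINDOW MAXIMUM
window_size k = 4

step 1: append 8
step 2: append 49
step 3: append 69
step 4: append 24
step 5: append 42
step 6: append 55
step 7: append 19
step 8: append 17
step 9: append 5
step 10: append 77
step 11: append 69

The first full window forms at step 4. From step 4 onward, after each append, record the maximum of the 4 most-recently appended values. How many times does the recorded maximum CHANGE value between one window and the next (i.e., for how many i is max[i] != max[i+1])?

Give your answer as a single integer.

Answer: 2

Derivation:
step 1: append 8 -> window=[8] (not full yet)
step 2: append 49 -> window=[8, 49] (not full yet)
step 3: append 69 -> window=[8, 49, 69] (not full yet)
step 4: append 24 -> window=[8, 49, 69, 24] -> max=69
step 5: append 42 -> window=[49, 69, 24, 42] -> max=69
step 6: append 55 -> window=[69, 24, 42, 55] -> max=69
step 7: append 19 -> window=[24, 42, 55, 19] -> max=55
step 8: append 17 -> window=[42, 55, 19, 17] -> max=55
step 9: append 5 -> window=[55, 19, 17, 5] -> max=55
step 10: append 77 -> window=[19, 17, 5, 77] -> max=77
step 11: append 69 -> window=[17, 5, 77, 69] -> max=77
Recorded maximums: 69 69 69 55 55 55 77 77
Changes between consecutive maximums: 2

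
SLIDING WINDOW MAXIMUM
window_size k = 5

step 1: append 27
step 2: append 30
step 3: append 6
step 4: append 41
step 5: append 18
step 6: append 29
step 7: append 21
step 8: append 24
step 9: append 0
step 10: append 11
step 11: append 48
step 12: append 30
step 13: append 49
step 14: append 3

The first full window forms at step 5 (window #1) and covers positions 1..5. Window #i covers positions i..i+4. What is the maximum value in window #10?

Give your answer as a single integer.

Answer: 49

Derivation:
step 1: append 27 -> window=[27] (not full yet)
step 2: append 30 -> window=[27, 30] (not full yet)
step 3: append 6 -> window=[27, 30, 6] (not full yet)
step 4: append 41 -> window=[27, 30, 6, 41] (not full yet)
step 5: append 18 -> window=[27, 30, 6, 41, 18] -> max=41
step 6: append 29 -> window=[30, 6, 41, 18, 29] -> max=41
step 7: append 21 -> window=[6, 41, 18, 29, 21] -> max=41
step 8: append 24 -> window=[41, 18, 29, 21, 24] -> max=41
step 9: append 0 -> window=[18, 29, 21, 24, 0] -> max=29
step 10: append 11 -> window=[29, 21, 24, 0, 11] -> max=29
step 11: append 48 -> window=[21, 24, 0, 11, 48] -> max=48
step 12: append 30 -> window=[24, 0, 11, 48, 30] -> max=48
step 13: append 49 -> window=[0, 11, 48, 30, 49] -> max=49
step 14: append 3 -> window=[11, 48, 30, 49, 3] -> max=49
Window #10 max = 49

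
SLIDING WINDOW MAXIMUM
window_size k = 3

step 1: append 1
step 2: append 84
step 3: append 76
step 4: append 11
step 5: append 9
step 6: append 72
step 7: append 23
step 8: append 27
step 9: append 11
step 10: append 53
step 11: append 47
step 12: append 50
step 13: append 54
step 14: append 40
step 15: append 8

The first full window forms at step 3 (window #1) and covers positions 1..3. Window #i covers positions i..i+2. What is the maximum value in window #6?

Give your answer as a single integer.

Answer: 72

Derivation:
step 1: append 1 -> window=[1] (not full yet)
step 2: append 84 -> window=[1, 84] (not full yet)
step 3: append 76 -> window=[1, 84, 76] -> max=84
step 4: append 11 -> window=[84, 76, 11] -> max=84
step 5: append 9 -> window=[76, 11, 9] -> max=76
step 6: append 72 -> window=[11, 9, 72] -> max=72
step 7: append 23 -> window=[9, 72, 23] -> max=72
step 8: append 27 -> window=[72, 23, 27] -> max=72
Window #6 max = 72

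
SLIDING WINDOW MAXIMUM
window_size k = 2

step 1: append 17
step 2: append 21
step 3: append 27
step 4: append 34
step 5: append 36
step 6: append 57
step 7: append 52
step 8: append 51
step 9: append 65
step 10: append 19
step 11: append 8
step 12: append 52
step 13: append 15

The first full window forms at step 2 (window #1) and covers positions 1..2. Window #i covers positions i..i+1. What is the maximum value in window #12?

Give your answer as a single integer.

step 1: append 17 -> window=[17] (not full yet)
step 2: append 21 -> window=[17, 21] -> max=21
step 3: append 27 -> window=[21, 27] -> max=27
step 4: append 34 -> window=[27, 34] -> max=34
step 5: append 36 -> window=[34, 36] -> max=36
step 6: append 57 -> window=[36, 57] -> max=57
step 7: append 52 -> window=[57, 52] -> max=57
step 8: append 51 -> window=[52, 51] -> max=52
step 9: append 65 -> window=[51, 65] -> max=65
step 10: append 19 -> window=[65, 19] -> max=65
step 11: append 8 -> window=[19, 8] -> max=19
step 12: append 52 -> window=[8, 52] -> max=52
step 13: append 15 -> window=[52, 15] -> max=52
Window #12 max = 52

Answer: 52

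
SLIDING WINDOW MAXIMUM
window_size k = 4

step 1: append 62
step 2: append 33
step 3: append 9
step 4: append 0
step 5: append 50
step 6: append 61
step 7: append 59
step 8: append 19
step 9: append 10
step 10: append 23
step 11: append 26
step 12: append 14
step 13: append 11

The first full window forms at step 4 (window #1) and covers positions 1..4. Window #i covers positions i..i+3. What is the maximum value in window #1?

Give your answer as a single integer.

step 1: append 62 -> window=[62] (not full yet)
step 2: append 33 -> window=[62, 33] (not full yet)
step 3: append 9 -> window=[62, 33, 9] (not full yet)
step 4: append 0 -> window=[62, 33, 9, 0] -> max=62
Window #1 max = 62

Answer: 62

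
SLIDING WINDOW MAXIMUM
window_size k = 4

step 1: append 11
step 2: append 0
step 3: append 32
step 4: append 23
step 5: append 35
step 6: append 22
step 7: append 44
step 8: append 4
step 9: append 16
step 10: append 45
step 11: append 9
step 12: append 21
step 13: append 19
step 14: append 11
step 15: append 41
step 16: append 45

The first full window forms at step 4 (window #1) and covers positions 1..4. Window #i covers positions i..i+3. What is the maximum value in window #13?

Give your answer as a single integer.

Answer: 45

Derivation:
step 1: append 11 -> window=[11] (not full yet)
step 2: append 0 -> window=[11, 0] (not full yet)
step 3: append 32 -> window=[11, 0, 32] (not full yet)
step 4: append 23 -> window=[11, 0, 32, 23] -> max=32
step 5: append 35 -> window=[0, 32, 23, 35] -> max=35
step 6: append 22 -> window=[32, 23, 35, 22] -> max=35
step 7: append 44 -> window=[23, 35, 22, 44] -> max=44
step 8: append 4 -> window=[35, 22, 44, 4] -> max=44
step 9: append 16 -> window=[22, 44, 4, 16] -> max=44
step 10: append 45 -> window=[44, 4, 16, 45] -> max=45
step 11: append 9 -> window=[4, 16, 45, 9] -> max=45
step 12: append 21 -> window=[16, 45, 9, 21] -> max=45
step 13: append 19 -> window=[45, 9, 21, 19] -> max=45
step 14: append 11 -> window=[9, 21, 19, 11] -> max=21
step 15: append 41 -> window=[21, 19, 11, 41] -> max=41
step 16: append 45 -> window=[19, 11, 41, 45] -> max=45
Window #13 max = 45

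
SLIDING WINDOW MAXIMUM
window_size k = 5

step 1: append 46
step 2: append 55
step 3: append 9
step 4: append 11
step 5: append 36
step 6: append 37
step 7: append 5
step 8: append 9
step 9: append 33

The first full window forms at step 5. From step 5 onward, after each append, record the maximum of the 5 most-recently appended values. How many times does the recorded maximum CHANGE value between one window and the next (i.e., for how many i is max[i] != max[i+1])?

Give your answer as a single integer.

Answer: 1

Derivation:
step 1: append 46 -> window=[46] (not full yet)
step 2: append 55 -> window=[46, 55] (not full yet)
step 3: append 9 -> window=[46, 55, 9] (not full yet)
step 4: append 11 -> window=[46, 55, 9, 11] (not full yet)
step 5: append 36 -> window=[46, 55, 9, 11, 36] -> max=55
step 6: append 37 -> window=[55, 9, 11, 36, 37] -> max=55
step 7: append 5 -> window=[9, 11, 36, 37, 5] -> max=37
step 8: append 9 -> window=[11, 36, 37, 5, 9] -> max=37
step 9: append 33 -> window=[36, 37, 5, 9, 33] -> max=37
Recorded maximums: 55 55 37 37 37
Changes between consecutive maximums: 1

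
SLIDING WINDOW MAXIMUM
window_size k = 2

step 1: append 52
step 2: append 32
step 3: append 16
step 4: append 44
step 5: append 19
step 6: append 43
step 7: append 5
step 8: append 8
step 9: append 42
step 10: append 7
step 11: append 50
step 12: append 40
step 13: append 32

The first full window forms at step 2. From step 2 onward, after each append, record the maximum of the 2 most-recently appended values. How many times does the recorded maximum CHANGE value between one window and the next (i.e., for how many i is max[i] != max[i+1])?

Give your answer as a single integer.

step 1: append 52 -> window=[52] (not full yet)
step 2: append 32 -> window=[52, 32] -> max=52
step 3: append 16 -> window=[32, 16] -> max=32
step 4: append 44 -> window=[16, 44] -> max=44
step 5: append 19 -> window=[44, 19] -> max=44
step 6: append 43 -> window=[19, 43] -> max=43
step 7: append 5 -> window=[43, 5] -> max=43
step 8: append 8 -> window=[5, 8] -> max=8
step 9: append 42 -> window=[8, 42] -> max=42
step 10: append 7 -> window=[42, 7] -> max=42
step 11: append 50 -> window=[7, 50] -> max=50
step 12: append 40 -> window=[50, 40] -> max=50
step 13: append 32 -> window=[40, 32] -> max=40
Recorded maximums: 52 32 44 44 43 43 8 42 42 50 50 40
Changes between consecutive maximums: 7

Answer: 7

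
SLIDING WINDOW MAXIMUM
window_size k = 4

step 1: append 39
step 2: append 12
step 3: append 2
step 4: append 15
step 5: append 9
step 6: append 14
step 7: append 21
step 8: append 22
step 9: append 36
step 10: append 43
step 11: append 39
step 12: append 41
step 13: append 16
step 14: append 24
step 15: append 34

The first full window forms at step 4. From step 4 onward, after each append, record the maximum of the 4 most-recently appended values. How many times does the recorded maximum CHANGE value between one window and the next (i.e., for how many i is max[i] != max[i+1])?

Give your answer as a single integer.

Answer: 6

Derivation:
step 1: append 39 -> window=[39] (not full yet)
step 2: append 12 -> window=[39, 12] (not full yet)
step 3: append 2 -> window=[39, 12, 2] (not full yet)
step 4: append 15 -> window=[39, 12, 2, 15] -> max=39
step 5: append 9 -> window=[12, 2, 15, 9] -> max=15
step 6: append 14 -> window=[2, 15, 9, 14] -> max=15
step 7: append 21 -> window=[15, 9, 14, 21] -> max=21
step 8: append 22 -> window=[9, 14, 21, 22] -> max=22
step 9: append 36 -> window=[14, 21, 22, 36] -> max=36
step 10: append 43 -> window=[21, 22, 36, 43] -> max=43
step 11: append 39 -> window=[22, 36, 43, 39] -> max=43
step 12: append 41 -> window=[36, 43, 39, 41] -> max=43
step 13: append 16 -> window=[43, 39, 41, 16] -> max=43
step 14: append 24 -> window=[39, 41, 16, 24] -> max=41
step 15: append 34 -> window=[41, 16, 24, 34] -> max=41
Recorded maximums: 39 15 15 21 22 36 43 43 43 43 41 41
Changes between consecutive maximums: 6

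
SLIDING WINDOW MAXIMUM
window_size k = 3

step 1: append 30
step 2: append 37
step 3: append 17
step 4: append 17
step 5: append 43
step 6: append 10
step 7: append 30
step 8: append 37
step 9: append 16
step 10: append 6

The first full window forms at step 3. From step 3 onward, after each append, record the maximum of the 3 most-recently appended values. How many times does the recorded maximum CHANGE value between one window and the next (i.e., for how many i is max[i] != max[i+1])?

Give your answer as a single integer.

Answer: 2

Derivation:
step 1: append 30 -> window=[30] (not full yet)
step 2: append 37 -> window=[30, 37] (not full yet)
step 3: append 17 -> window=[30, 37, 17] -> max=37
step 4: append 17 -> window=[37, 17, 17] -> max=37
step 5: append 43 -> window=[17, 17, 43] -> max=43
step 6: append 10 -> window=[17, 43, 10] -> max=43
step 7: append 30 -> window=[43, 10, 30] -> max=43
step 8: append 37 -> window=[10, 30, 37] -> max=37
step 9: append 16 -> window=[30, 37, 16] -> max=37
step 10: append 6 -> window=[37, 16, 6] -> max=37
Recorded maximums: 37 37 43 43 43 37 37 37
Changes between consecutive maximums: 2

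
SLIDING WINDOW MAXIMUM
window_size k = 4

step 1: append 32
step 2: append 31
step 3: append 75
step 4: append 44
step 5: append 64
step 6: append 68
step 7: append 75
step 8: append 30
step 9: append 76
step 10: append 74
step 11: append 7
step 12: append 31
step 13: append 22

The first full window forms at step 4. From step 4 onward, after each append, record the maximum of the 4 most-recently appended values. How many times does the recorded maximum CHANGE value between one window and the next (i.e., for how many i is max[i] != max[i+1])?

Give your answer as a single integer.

step 1: append 32 -> window=[32] (not full yet)
step 2: append 31 -> window=[32, 31] (not full yet)
step 3: append 75 -> window=[32, 31, 75] (not full yet)
step 4: append 44 -> window=[32, 31, 75, 44] -> max=75
step 5: append 64 -> window=[31, 75, 44, 64] -> max=75
step 6: append 68 -> window=[75, 44, 64, 68] -> max=75
step 7: append 75 -> window=[44, 64, 68, 75] -> max=75
step 8: append 30 -> window=[64, 68, 75, 30] -> max=75
step 9: append 76 -> window=[68, 75, 30, 76] -> max=76
step 10: append 74 -> window=[75, 30, 76, 74] -> max=76
step 11: append 7 -> window=[30, 76, 74, 7] -> max=76
step 12: append 31 -> window=[76, 74, 7, 31] -> max=76
step 13: append 22 -> window=[74, 7, 31, 22] -> max=74
Recorded maximums: 75 75 75 75 75 76 76 76 76 74
Changes between consecutive maximums: 2

Answer: 2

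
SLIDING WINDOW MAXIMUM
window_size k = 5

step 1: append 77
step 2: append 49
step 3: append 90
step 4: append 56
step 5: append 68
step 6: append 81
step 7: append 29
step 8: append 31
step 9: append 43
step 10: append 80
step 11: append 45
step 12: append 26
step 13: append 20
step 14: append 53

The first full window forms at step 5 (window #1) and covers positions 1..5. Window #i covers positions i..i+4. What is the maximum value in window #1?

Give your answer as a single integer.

Answer: 90

Derivation:
step 1: append 77 -> window=[77] (not full yet)
step 2: append 49 -> window=[77, 49] (not full yet)
step 3: append 90 -> window=[77, 49, 90] (not full yet)
step 4: append 56 -> window=[77, 49, 90, 56] (not full yet)
step 5: append 68 -> window=[77, 49, 90, 56, 68] -> max=90
Window #1 max = 90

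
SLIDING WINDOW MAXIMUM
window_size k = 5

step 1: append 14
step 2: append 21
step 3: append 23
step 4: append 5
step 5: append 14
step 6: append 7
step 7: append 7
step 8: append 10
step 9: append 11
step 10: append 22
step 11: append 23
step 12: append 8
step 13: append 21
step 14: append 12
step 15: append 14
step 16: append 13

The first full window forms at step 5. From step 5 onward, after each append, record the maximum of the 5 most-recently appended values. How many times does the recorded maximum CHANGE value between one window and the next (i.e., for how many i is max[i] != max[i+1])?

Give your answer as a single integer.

step 1: append 14 -> window=[14] (not full yet)
step 2: append 21 -> window=[14, 21] (not full yet)
step 3: append 23 -> window=[14, 21, 23] (not full yet)
step 4: append 5 -> window=[14, 21, 23, 5] (not full yet)
step 5: append 14 -> window=[14, 21, 23, 5, 14] -> max=23
step 6: append 7 -> window=[21, 23, 5, 14, 7] -> max=23
step 7: append 7 -> window=[23, 5, 14, 7, 7] -> max=23
step 8: append 10 -> window=[5, 14, 7, 7, 10] -> max=14
step 9: append 11 -> window=[14, 7, 7, 10, 11] -> max=14
step 10: append 22 -> window=[7, 7, 10, 11, 22] -> max=22
step 11: append 23 -> window=[7, 10, 11, 22, 23] -> max=23
step 12: append 8 -> window=[10, 11, 22, 23, 8] -> max=23
step 13: append 21 -> window=[11, 22, 23, 8, 21] -> max=23
step 14: append 12 -> window=[22, 23, 8, 21, 12] -> max=23
step 15: append 14 -> window=[23, 8, 21, 12, 14] -> max=23
step 16: append 13 -> window=[8, 21, 12, 14, 13] -> max=21
Recorded maximums: 23 23 23 14 14 22 23 23 23 23 23 21
Changes between consecutive maximums: 4

Answer: 4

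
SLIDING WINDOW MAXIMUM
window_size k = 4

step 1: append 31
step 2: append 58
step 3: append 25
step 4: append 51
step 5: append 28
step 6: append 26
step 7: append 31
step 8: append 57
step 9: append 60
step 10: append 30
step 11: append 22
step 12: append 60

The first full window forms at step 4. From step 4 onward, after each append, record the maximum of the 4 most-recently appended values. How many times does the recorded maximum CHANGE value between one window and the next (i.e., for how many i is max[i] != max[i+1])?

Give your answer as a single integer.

step 1: append 31 -> window=[31] (not full yet)
step 2: append 58 -> window=[31, 58] (not full yet)
step 3: append 25 -> window=[31, 58, 25] (not full yet)
step 4: append 51 -> window=[31, 58, 25, 51] -> max=58
step 5: append 28 -> window=[58, 25, 51, 28] -> max=58
step 6: append 26 -> window=[25, 51, 28, 26] -> max=51
step 7: append 31 -> window=[51, 28, 26, 31] -> max=51
step 8: append 57 -> window=[28, 26, 31, 57] -> max=57
step 9: append 60 -> window=[26, 31, 57, 60] -> max=60
step 10: append 30 -> window=[31, 57, 60, 30] -> max=60
step 11: append 22 -> window=[57, 60, 30, 22] -> max=60
step 12: append 60 -> window=[60, 30, 22, 60] -> max=60
Recorded maximums: 58 58 51 51 57 60 60 60 60
Changes between consecutive maximums: 3

Answer: 3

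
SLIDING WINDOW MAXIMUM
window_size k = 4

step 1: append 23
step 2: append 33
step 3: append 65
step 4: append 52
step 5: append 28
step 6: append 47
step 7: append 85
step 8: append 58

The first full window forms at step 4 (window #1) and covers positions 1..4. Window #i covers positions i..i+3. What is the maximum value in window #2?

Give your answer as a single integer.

step 1: append 23 -> window=[23] (not full yet)
step 2: append 33 -> window=[23, 33] (not full yet)
step 3: append 65 -> window=[23, 33, 65] (not full yet)
step 4: append 52 -> window=[23, 33, 65, 52] -> max=65
step 5: append 28 -> window=[33, 65, 52, 28] -> max=65
Window #2 max = 65

Answer: 65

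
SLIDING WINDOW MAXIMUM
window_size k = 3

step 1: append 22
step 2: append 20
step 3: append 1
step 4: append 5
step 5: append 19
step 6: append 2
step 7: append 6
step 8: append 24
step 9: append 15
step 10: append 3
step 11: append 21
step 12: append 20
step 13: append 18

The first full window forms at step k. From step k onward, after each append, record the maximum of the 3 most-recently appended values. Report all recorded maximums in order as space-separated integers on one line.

Answer: 22 20 19 19 19 24 24 24 21 21 21

Derivation:
step 1: append 22 -> window=[22] (not full yet)
step 2: append 20 -> window=[22, 20] (not full yet)
step 3: append 1 -> window=[22, 20, 1] -> max=22
step 4: append 5 -> window=[20, 1, 5] -> max=20
step 5: append 19 -> window=[1, 5, 19] -> max=19
step 6: append 2 -> window=[5, 19, 2] -> max=19
step 7: append 6 -> window=[19, 2, 6] -> max=19
step 8: append 24 -> window=[2, 6, 24] -> max=24
step 9: append 15 -> window=[6, 24, 15] -> max=24
step 10: append 3 -> window=[24, 15, 3] -> max=24
step 11: append 21 -> window=[15, 3, 21] -> max=21
step 12: append 20 -> window=[3, 21, 20] -> max=21
step 13: append 18 -> window=[21, 20, 18] -> max=21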